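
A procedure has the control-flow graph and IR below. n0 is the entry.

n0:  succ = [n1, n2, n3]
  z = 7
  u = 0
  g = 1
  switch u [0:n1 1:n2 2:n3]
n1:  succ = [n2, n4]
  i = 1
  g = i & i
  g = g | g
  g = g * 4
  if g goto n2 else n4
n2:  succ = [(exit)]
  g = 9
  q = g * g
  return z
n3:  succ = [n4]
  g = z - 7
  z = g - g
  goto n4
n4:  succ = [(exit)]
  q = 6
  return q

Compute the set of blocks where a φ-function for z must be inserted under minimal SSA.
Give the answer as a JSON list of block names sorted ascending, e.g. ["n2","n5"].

Answer: ["n4"]

Analysis:
idom tree: n1←n0 n2←n0 n3←n0 n4←n0
Dom at joins:
  n2: preds {n0,n1}: {n0} ∩ {n0,n1} = {n0}; idom=n0
  n4: preds {n1,n3}: {n0,n1} ∩ {n0,n3} = {n0}; idom=n0

DF derivation:
  n2←n0: walk · to n0
  n2←n1: walk n1 to n0
  n4←n1: walk n1 to n0
  n4←n3: walk n3 to n0
  n0: DF=∅
  n1: DF={n2,n4}
  n2: DF=∅
  n3: DF={n4}
  n4: DF=∅

φ for z: defs {n0,n3}
  DF⁺ = {n4}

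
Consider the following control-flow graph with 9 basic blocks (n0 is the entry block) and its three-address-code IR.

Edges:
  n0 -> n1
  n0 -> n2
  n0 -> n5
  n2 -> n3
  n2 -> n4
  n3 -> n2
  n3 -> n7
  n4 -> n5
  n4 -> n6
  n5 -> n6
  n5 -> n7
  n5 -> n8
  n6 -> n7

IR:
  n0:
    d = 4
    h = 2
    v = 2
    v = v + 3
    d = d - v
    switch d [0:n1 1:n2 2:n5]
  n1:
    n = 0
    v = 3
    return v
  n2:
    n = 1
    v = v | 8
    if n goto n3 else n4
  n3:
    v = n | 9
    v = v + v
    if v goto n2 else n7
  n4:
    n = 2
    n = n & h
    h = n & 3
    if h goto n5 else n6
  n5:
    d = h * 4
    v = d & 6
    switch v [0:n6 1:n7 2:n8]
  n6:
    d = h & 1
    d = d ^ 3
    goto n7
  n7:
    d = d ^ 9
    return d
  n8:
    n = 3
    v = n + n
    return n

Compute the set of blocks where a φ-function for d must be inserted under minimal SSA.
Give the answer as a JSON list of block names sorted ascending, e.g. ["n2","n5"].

idom tree: n1←n0 n2←n0 n3←n2 n4←n2 n5←n0 n6←n0 n7←n0 n8←n5
Dom at joins:
  n2: preds {n0,n3}: {n0} ∩ {n0,n2,n3} = {n0}; idom=n0
  n5: preds {n0,n4}: {n0} ∩ {n0,n2,n4} = {n0}; idom=n0
  n6: preds {n4,n5}: {n0,n2,n4} ∩ {n0,n5} = {n0}; idom=n0
  n7: preds {n3,n5,n6}: {n0,n2,n3} ∩ {n0,n5} ∩ {n0,n6} = {n0}; idom=n0

Frontier:
  n2←n0: walk · to n0
  n2←n3: walk n3→n2 to n0
  n5←n0: walk · to n0
  n5←n4: walk n4→n2 to n0
  n6←n4: walk n4→n2 to n0
  n6←n5: walk n5 to n0
  n7←n3: walk n3→n2 to n0
  n7←n5: walk n5 to n0
  n7←n6: walk n6 to n0
  DF(n0)=∅
  DF(n1)=∅
  DF(n2)={n2,n5,n6,n7}
  DF(n3)={n2,n7}
  DF(n4)={n5,n6}
  DF(n5)={n6,n7}
  DF(n6)={n7}
  DF(n7)=∅
  DF(n8)=∅

φ for d: defs {n0,n5,n6,n7}
  DF⁺ = {n6,n7}

Answer: ["n6", "n7"]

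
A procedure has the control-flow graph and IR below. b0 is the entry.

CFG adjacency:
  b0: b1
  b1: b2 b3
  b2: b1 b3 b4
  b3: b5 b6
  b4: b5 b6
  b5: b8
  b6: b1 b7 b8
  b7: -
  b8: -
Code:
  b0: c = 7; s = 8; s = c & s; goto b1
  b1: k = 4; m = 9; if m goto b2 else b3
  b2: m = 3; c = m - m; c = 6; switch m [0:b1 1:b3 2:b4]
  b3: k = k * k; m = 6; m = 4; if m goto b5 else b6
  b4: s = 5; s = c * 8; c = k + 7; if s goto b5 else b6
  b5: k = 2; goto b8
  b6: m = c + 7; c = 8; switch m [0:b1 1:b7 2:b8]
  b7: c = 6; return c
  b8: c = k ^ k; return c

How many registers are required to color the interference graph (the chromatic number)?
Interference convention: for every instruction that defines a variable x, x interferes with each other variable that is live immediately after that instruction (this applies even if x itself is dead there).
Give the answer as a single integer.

Answer: 3

Analysis:
def/use:
  b0: def={c,s} ue=∅
  b1: def={k,m} ue=∅
  b2: def={c,m} ue=∅
  b3: def={k,m} ue={k}
  b4: def={c,s} ue={c,k}
  b5: def={k} ue=∅
  b6: def={c,m} ue={c}
  b7: def={c} ue=∅
  b8: def={c} ue={k}

Backward fixpoint:
  b0 li=∅ lo={c}
  b1 li={c} lo={c,k}
  b2 li={k} lo={c,k}
  b3 li={c,k} lo={c,k}
  b4 li={c,k} lo={c,k}
  b5 li=∅ lo={k}
  b6 li={c,k} lo={c,k}
  b7 li=∅ lo=∅
  b8 li={k} lo=∅

Interference:
  c: {k,m,s}
  k: {c,m,s}
  m: {c,k}
  s: {c,k}

Registers:
  lower bound: {c,k,m} mutually conflict ⇒ χ ≥ 3
  3-colouring: r0={c}  r1={k}  r2={m,s}
  χ = 3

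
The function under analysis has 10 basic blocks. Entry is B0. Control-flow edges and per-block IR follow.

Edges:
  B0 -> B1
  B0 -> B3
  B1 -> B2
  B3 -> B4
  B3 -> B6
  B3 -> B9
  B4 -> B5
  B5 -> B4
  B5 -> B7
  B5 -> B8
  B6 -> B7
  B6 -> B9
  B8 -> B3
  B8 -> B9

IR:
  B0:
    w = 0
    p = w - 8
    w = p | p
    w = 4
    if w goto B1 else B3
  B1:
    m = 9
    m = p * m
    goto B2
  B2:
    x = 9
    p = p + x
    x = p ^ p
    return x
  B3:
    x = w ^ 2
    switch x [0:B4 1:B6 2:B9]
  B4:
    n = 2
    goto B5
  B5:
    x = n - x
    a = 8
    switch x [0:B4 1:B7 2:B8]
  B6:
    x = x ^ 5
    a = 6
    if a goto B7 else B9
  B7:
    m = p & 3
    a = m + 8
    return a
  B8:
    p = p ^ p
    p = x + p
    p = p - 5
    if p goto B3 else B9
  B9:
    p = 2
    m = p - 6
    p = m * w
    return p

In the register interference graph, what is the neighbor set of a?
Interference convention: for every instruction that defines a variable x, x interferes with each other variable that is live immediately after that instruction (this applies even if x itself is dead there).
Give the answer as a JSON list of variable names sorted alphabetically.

Per-block:
  B0 def {p,w} use ∅
  B1 def {m} use {p}
  B2 def {p,x} use {p}
  B3 def {x} use {w}
  B4 def {n} use ∅
  B5 def {a,x} use {n,x}
  B6 def {a,x} use {x}
  B7 def {a,m} use {p}
  B8 def {p} use {p,x}
  B9 def {m,p} use {w}

Backward fixpoint:
  B0: in=∅ out={p,w}
  B1: in={p} out={p}
  B2: in={p} out=∅
  B3: in={p,w} out={p,w,x}
  B4: in={p,w,x} out={n,p,w,x}
  B5: in={n,p,w,x} out={p,w,x}
  B6: in={p,w,x} out={p,w}
  B7: in={p} out=∅
  B8: in={p,w,x} out={p,w}
  B9: in={w} out=∅

Interference:
  a↔{p,w,x}
  m↔{p,w}
  n↔{p,w,x}
  p↔{a,m,n,w,x}
  w↔{a,m,n,p,x}
  x↔{a,n,p,w}

N(a) = ["p", "w", "x"]

Answer: ["p", "w", "x"]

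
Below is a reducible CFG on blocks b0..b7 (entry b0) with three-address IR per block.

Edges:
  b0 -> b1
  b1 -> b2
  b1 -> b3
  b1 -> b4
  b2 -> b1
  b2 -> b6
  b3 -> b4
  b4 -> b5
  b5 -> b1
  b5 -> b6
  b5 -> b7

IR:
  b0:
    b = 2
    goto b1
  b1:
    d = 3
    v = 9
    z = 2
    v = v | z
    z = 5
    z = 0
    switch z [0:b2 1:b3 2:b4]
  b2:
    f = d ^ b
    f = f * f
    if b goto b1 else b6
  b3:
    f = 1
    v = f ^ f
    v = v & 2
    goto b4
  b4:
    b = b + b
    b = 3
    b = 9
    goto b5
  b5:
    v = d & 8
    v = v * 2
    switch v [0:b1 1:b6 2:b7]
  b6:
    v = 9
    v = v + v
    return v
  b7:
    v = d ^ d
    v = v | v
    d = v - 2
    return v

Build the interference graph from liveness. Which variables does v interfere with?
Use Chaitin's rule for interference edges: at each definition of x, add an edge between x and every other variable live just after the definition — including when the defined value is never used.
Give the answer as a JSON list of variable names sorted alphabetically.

Answer: ["b", "d", "z"]

Derivation:
Per-block:
  b0: {b} / ∅
  b1: {d,v,z} / ∅
  b2: {f} / {b,d}
  b3: {f,v} / ∅
  b4: {b} / {b}
  b5: {v} / {d}
  b6: {v} / ∅
  b7: {d,v} / {d}

Liveness:
  b0: in=∅ out={b}
  b1: in={b} out={b,d}
  b2: in={b,d} out={b}
  b3: in={b,d} out={b,d}
  b4: in={b,d} out={b,d}
  b5: in={b,d} out={b,d}
  b6: in=∅ out=∅
  b7: in={d} out=∅

Conflict graph:
  b↔{d,f,v,z}
  d↔{b,f,v,z}
  f↔{b,d}
  v↔{b,d,z}
  z↔{b,d,v}

N(v) = ["b", "d", "z"]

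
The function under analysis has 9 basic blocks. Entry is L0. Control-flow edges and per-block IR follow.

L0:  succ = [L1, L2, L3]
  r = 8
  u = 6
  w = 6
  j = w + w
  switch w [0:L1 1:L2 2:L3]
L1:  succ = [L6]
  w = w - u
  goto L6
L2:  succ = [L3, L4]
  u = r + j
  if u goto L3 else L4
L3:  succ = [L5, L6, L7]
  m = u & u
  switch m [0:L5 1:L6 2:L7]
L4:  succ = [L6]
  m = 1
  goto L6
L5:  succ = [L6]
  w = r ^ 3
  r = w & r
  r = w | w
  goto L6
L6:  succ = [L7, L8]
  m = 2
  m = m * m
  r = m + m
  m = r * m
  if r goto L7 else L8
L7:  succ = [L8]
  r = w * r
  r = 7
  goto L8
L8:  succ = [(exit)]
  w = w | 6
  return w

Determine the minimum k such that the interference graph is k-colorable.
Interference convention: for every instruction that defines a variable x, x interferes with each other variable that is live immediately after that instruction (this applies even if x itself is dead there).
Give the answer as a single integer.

def/use:
  L0 def {j,r,u,w} use ∅
  L1 def {w} use {u,w}
  L2 def {u} use {j,r}
  L3 def {m} use {u}
  L4 def {m} use ∅
  L5 def {r,w} use {r}
  L6 def {m,r} use ∅
  L7 def {r} use {r,w}
  L8 def {w} use {w}

Backward fixpoint:
  live L0: ∅→{j,r,u,w}
  live L1: {u,w}→{w}
  live L2: {j,r,w}→{r,u,w}
  live L3: {r,u,w}→{r,w}
  live L4: {w}→{w}
  live L5: {r}→{w}
  live L6: {w}→{r,w}
  live L7: {r,w}→{w}
  live L8: {w}→∅

Conflict graph:
  j↔{r,u,w}
  m↔{r,w}
  r↔{j,m,u,w}
  u↔{j,r,w}
  w↔{j,m,r,u}

Colouring:
  lower bound: {j,r,u,w} mutually conflict ⇒ χ ≥ 4
  assign j→r2 m→r2 r→r0 u→r3 w→r1 — no edge inside a register ⇒ χ ≤ 4
  χ = 4

Answer: 4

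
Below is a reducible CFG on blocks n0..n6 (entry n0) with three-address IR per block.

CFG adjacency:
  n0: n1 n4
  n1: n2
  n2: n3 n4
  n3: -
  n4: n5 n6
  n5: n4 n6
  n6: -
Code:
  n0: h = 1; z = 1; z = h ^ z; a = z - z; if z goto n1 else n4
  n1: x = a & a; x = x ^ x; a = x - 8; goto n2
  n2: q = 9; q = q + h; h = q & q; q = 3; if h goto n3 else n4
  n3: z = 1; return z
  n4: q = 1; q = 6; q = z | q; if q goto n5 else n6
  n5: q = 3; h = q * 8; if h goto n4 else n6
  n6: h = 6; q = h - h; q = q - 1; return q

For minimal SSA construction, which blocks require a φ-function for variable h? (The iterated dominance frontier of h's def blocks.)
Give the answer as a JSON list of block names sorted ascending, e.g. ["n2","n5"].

idom tree: n1←n0 n2←n1 n3←n2 n4←n0 n5←n4 n6←n4
Dom at joins:
  n4: preds {n0,n2,n5}: {n0} ∩ {n0,n1,n2} ∩ {n0,n4,n5} = {n0}; idom=n0
  n6: preds {n4,n5}: {n0,n4} ∩ {n0,n4,n5} = {n0,n4}; idom=n4

DF derivation:
  join n4 pred n0: · stop@n0
  join n4 pred n2: n2→n1 stop@n0
  join n4 pred n5: n5→n4 stop@n0
  join n6 pred n4: · stop@n4
  join n6 pred n5: n5 stop@n4
  n0 → ∅
  n1 → {n4}
  n2 → {n4}
  n3 → ∅
  n4 → {n4}
  n5 → {n4,n6}
  n6 → ∅

φ for h: defs {n0,n2,n5,n6}
  DF⁺ = {n4,n6}

Answer: ["n4", "n6"]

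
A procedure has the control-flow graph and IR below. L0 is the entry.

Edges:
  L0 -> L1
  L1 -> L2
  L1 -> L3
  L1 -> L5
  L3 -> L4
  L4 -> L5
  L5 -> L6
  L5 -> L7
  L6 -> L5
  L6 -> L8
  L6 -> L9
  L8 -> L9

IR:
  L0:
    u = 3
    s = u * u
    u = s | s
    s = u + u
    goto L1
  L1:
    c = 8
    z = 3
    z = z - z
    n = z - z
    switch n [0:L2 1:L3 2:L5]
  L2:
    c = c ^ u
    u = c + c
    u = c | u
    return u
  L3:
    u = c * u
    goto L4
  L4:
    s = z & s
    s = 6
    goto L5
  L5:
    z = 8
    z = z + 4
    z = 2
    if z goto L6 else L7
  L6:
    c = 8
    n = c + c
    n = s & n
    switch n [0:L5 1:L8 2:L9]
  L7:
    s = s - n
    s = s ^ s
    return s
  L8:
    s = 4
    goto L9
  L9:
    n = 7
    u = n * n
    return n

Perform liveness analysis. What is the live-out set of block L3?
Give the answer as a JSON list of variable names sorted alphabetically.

Answer: ["n", "s", "z"]

Derivation:
Block summaries:
  L0: def={s,u} ue=∅
  L1: def={c,n,z} ue=∅
  L2: def={c,u} ue={c,u}
  L3: def={u} ue={c,u}
  L4: def={s} ue={s,z}
  L5: def={z} ue=∅
  L6: def={c,n} ue={s}
  L7: def={s} ue={n,s}
  L8: def={s} ue=∅
  L9: def={n,u} ue=∅

Liveness:
  L0 li=∅ lo={s,u}
  L1 li={s,u} lo={c,n,s,u,z}
  L2 li={c,u} lo=∅
  L3 li={c,n,s,u,z} lo={n,s,z}
  L4 li={n,s,z} lo={n,s}
  L5 li={n,s} lo={n,s}
  L6 li={s} lo={n,s}
  L7 li={n,s} lo=∅
  L8 li=∅ lo=∅
  L9 li=∅ lo=∅

live-out(L3) = ["n", "s", "z"]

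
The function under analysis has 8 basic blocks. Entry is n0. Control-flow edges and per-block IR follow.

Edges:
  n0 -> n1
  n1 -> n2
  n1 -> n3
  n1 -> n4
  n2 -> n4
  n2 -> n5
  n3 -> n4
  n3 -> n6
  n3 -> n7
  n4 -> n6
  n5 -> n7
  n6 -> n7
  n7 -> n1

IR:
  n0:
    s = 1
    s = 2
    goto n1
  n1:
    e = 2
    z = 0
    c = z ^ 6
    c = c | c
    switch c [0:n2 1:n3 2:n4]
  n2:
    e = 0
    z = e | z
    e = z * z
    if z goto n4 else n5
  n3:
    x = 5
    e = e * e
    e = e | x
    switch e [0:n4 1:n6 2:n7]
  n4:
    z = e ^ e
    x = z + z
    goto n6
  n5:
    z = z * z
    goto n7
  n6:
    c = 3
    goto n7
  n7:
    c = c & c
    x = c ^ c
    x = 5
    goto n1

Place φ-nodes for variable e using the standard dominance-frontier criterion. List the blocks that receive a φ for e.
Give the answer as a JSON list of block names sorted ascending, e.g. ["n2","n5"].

idom tree: n1←n0 n2←n1 n3←n1 n4←n1 n5←n2 n6←n1 n7←n1
Join-block Dom:
  n1: preds {n0,n7}: {n0} ∩ {n0,n1,n7} = {n0}; idom=n0
  n4: preds {n1,n2,n3}: {n0,n1} ∩ {n0,n1,n2} ∩ {n0,n1,n3} = {n0,n1}; idom=n1
  n6: preds {n3,n4}: {n0,n1,n3} ∩ {n0,n1,n4} = {n0,n1}; idom=n1
  n7: preds {n3,n5,n6}: {n0,n1,n3} ∩ {n0,n1,n2,n5} ∩ {n0,n1,n6} = {n0,n1}; idom=n1

DF derivation:
  join n1 pred n0: · stop@n0
  join n1 pred n7: n7→n1 stop@n0
  join n4 pred n1: · stop@n1
  join n4 pred n2: n2 stop@n1
  join n4 pred n3: n3 stop@n1
  join n6 pred n3: n3 stop@n1
  join n6 pred n4: n4 stop@n1
  join n7 pred n3: n3 stop@n1
  join n7 pred n5: n5→n2 stop@n1
  join n7 pred n6: n6 stop@n1
  DF(n0)=∅
  DF(n1)={n1}
  DF(n2)={n4,n7}
  DF(n3)={n4,n6,n7}
  DF(n4)={n6}
  DF(n5)={n7}
  DF(n6)={n7}
  DF(n7)={n1}

φ for e: defs {n1,n2,n3}
  DF⁺ = {n1,n4,n6,n7}

Answer: ["n1", "n4", "n6", "n7"]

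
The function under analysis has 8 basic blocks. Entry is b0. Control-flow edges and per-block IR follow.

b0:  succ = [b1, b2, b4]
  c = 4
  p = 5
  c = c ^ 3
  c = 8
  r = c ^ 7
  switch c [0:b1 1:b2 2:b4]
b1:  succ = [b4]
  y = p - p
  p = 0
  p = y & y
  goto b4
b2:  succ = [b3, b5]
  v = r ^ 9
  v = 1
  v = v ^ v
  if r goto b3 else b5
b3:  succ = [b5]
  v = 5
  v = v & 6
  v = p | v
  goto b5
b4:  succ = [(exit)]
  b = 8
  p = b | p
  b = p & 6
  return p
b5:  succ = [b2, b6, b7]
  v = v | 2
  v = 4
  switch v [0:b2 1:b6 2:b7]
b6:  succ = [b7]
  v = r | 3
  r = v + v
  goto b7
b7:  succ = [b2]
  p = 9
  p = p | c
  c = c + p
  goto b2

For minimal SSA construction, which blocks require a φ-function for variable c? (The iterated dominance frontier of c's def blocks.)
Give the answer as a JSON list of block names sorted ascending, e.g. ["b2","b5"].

idom tree: b1←b0 b2←b0 b3←b2 b4←b0 b5←b2 b6←b5 b7←b5
Dom∩ at merges:
  b2: preds {b0,b5,b7}: {b0} ∩ {b0,b2,b5} ∩ {b0,b2,b5,b7} = {b0}; idom=b0
  b4: preds {b0,b1}: {b0} ∩ {b0,b1} = {b0}; idom=b0
  b5: preds {b2,b3}: {b0,b2} ∩ {b0,b2,b3} = {b0,b2}; idom=b2
  b7: preds {b5,b6}: {b0,b2,b5} ∩ {b0,b2,b5,b6} = {b0,b2,b5}; idom=b5

Frontier:
  join b2 pred b0: · stop@b0
  join b2 pred b5: b5→b2 stop@b0
  join b2 pred b7: b7→b5→b2 stop@b0
  join b4 pred b0: · stop@b0
  join b4 pred b1: b1 stop@b0
  join b5 pred b2: · stop@b2
  join b5 pred b3: b3 stop@b2
  join b7 pred b5: · stop@b5
  join b7 pred b6: b6 stop@b5
  b0: DF=∅
  b1: DF={b4}
  b2: DF={b2}
  b3: DF={b5}
  b4: DF=∅
  b5: DF={b2}
  b6: DF={b7}
  b7: DF={b2}

φ for c: defs {b0,b7}
  DF⁺ = {b2}

Answer: ["b2"]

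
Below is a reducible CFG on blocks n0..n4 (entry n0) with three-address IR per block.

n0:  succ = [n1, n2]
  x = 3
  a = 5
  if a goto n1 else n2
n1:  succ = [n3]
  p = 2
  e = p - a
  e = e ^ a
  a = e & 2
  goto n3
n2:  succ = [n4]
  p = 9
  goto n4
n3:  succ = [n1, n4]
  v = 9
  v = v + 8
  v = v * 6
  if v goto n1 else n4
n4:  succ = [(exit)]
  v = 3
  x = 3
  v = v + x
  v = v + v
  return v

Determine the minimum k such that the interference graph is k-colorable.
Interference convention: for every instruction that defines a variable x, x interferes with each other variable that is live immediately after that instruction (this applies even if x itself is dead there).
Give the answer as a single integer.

Answer: 2

Analysis:
def/use:
  n0 def {a,x} use ∅
  n1 def {a,e,p} use {a}
  n2 def {p} use ∅
  n3 def {v} use ∅
  n4 def {v,x} use ∅

Backward fixpoint:
  live n0: ∅→{a}
  live n1: {a}→{a}
  live n2: ∅→∅
  live n3: {a}→{a}
  live n4: ∅→∅

Conflict graph:
  a: {e,p,v}
  e: {a}
  p: {a}
  v: {a,x}
  x: {v}

Chromatic number:
  lower bound: {a,e} mutually conflict ⇒ χ ≥ 2
  2-colouring: R0={a,x}  R1={e,p,v}
  χ = 2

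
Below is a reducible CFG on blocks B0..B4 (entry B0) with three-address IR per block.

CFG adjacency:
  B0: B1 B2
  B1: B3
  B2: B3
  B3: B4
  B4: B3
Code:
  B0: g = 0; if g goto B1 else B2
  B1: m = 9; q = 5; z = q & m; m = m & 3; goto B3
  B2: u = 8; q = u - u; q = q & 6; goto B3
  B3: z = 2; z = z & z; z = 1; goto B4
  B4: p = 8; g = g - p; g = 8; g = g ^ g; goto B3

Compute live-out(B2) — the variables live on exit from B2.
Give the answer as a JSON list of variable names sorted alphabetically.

Answer: ["g"]

Derivation:
Block summaries:
  B0 def {g} use ∅
  B1 def {m,q,z} use ∅
  B2 def {q,u} use ∅
  B3 def {z} use ∅
  B4 def {g,p} use {g}

Backward fixpoint:
  B0 li=∅ lo={g}
  B1 li={g} lo={g}
  B2 li={g} lo={g}
  B3 li={g} lo={g}
  B4 li={g} lo={g}

live-out(B2) = ["g"]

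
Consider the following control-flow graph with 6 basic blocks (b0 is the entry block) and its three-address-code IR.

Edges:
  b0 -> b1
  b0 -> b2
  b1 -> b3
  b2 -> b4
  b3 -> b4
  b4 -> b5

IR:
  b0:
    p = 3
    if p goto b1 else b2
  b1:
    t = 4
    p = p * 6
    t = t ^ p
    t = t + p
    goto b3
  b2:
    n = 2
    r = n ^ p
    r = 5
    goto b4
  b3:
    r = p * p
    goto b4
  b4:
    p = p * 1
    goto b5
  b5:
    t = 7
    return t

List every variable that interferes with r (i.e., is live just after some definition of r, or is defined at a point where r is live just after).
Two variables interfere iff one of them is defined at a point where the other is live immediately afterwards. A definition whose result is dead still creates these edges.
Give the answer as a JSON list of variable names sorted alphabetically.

def/use:
  b0 def {p} use ∅
  b1 def {p,t} use {p}
  b2 def {n,r} use {p}
  b3 def {r} use {p}
  b4 def {p} use {p}
  b5 def {t} use ∅

Live sets:
  b0 li=∅ lo={p}
  b1 li={p} lo={p}
  b2 li={p} lo={p}
  b3 li={p} lo={p}
  b4 li={p} lo=∅
  b5 li=∅ lo=∅

Interfere edges:
  n↔{p}
  p↔{n,r,t}
  r↔{p}
  t↔{p}

N(r) = ["p"]

Answer: ["p"]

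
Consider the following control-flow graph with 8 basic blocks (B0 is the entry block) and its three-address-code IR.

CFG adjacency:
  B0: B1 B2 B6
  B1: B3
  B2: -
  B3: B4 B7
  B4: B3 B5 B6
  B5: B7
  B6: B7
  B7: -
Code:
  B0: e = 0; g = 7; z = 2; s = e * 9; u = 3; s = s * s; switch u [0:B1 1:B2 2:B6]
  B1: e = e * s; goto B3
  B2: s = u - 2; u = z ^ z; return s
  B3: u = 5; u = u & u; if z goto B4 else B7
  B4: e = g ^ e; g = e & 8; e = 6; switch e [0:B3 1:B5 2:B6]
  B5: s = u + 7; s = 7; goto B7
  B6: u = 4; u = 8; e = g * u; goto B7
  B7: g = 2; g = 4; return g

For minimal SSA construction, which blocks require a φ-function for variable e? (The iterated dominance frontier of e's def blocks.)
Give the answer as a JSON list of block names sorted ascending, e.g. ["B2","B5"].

idom tree: B1←B0 B2←B0 B3←B1 B4←B3 B5←B4 B6←B0 B7←B0
Dom∩ at merges:
  B3: preds {B1,B4}: {B0,B1} ∩ {B0,B1,B3,B4} = {B0,B1}; idom=B1
  B6: preds {B0,B4}: {B0} ∩ {B0,B1,B3,B4} = {B0}; idom=B0
  B7: preds {B3,B5,B6}: {B0,B1,B3} ∩ {B0,B1,B3,B4,B5} ∩ {B0,B6} = {B0}; idom=B0

DF walk-up:
  join B3 pred B1: · stop@B1
  join B3 pred B4: B4→B3 stop@B1
  join B6 pred B0: · stop@B0
  join B6 pred B4: B4→B3→B1 stop@B0
  join B7 pred B3: B3→B1 stop@B0
  join B7 pred B5: B5→B4→B3→B1 stop@B0
  join B7 pred B6: B6 stop@B0
  DF(B0)=∅
  DF(B1)={B6,B7}
  DF(B2)=∅
  DF(B3)={B3,B6,B7}
  DF(B4)={B3,B6,B7}
  DF(B5)={B7}
  DF(B6)={B7}
  DF(B7)=∅

φ for e: defs {B0,B1,B4,B6}
  DF⁺ = {B3,B6,B7}

Answer: ["B3", "B6", "B7"]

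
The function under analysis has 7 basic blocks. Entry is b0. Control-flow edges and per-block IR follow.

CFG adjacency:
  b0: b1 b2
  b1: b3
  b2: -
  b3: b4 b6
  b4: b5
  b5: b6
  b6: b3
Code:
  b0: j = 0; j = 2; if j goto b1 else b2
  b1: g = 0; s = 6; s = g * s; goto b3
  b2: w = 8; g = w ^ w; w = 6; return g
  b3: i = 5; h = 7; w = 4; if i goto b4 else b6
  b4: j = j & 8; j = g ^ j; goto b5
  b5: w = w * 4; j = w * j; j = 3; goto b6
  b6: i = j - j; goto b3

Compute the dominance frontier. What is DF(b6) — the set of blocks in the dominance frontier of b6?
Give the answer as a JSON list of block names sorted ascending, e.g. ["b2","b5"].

Answer: ["b3"]

Working:
idom tree: b1←b0 b2←b0 b3←b1 b4←b3 b5←b4 b6←b3
Join-block Dom:
  b3: preds {b1,b6}: {b0,b1} ∩ {b0,b1,b3,b6} = {b0,b1}; idom=b1
  b6: preds {b3,b5}: {b0,b1,b3} ∩ {b0,b1,b3,b4,b5} = {b0,b1,b3}; idom=b3

DF derivation:
  join b3 pred b1: · stop@b1
  join b3 pred b6: b6→b3 stop@b1
  join b6 pred b3: · stop@b3
  join b6 pred b5: b5→b4 stop@b3
  b0 → ∅
  b1 → ∅
  b2 → ∅
  b3 → {b3}
  b4 → {b6}
  b5 → {b6}
  b6 → {b3}

DF(b6) = ["b3"]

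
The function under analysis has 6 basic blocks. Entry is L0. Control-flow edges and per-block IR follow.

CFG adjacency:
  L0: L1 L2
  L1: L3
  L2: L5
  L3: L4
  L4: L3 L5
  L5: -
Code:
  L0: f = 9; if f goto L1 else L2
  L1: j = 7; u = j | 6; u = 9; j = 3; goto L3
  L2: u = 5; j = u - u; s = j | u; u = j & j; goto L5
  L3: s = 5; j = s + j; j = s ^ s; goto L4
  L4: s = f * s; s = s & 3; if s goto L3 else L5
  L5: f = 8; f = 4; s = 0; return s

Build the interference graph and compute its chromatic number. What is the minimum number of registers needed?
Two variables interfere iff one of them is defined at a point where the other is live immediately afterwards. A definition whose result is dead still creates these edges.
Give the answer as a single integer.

Answer: 3

Working:
Per-block:
  L0 def {f} use ∅
  L1 def {j,u} use ∅
  L2 def {j,s,u} use ∅
  L3 def {j,s} use {j}
  L4 def {s} use {f,s}
  L5 def {f,s} use ∅

Backward fixpoint:
  L0: in=∅ out={f}
  L1: in={f} out={f,j}
  L2: in=∅ out=∅
  L3: in={f,j} out={f,j,s}
  L4: in={f,j,s} out={f,j}
  L5: in=∅ out=∅

Interference:
  f: {j,s,u}
  j: {f,s,u}
  s: {f,j}
  u: {f,j}

Colouring:
  clique {f,j,s} ⇒ need ≥ 3
  assign f→R0 j→R1 s→R2 u→R2 — no edge inside a register ⇒ χ ≤ 3
  χ = 3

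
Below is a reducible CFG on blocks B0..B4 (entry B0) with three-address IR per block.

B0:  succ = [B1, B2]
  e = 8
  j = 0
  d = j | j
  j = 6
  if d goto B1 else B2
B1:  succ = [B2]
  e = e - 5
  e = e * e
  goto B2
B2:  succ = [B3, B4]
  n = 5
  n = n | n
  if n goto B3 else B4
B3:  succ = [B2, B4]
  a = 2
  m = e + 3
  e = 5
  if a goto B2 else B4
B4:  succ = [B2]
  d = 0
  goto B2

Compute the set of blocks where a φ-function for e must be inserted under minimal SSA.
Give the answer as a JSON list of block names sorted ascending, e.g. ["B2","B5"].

Answer: ["B2", "B4"]

Working:
idom tree: B1←B0 B2←B0 B3←B2 B4←B2
Dom∩ at merges:
  B2: preds {B0,B1,B3,B4}: {B0} ∩ {B0,B1} ∩ {B0,B2,B3} ∩ {B0,B2,B4} = {B0}; idom=B0
  B4: preds {B2,B3}: {B0,B2} ∩ {B0,B2,B3} = {B0,B2}; idom=B2

Frontier:
  join B2 pred B0: · stop@B0
  join B2 pred B1: B1 stop@B0
  join B2 pred B3: B3→B2 stop@B0
  join B2 pred B4: B4→B2 stop@B0
  join B4 pred B2: · stop@B2
  join B4 pred B3: B3 stop@B2
  B0 → ∅
  B1 → {B2}
  B2 → {B2}
  B3 → {B2,B4}
  B4 → {B2}

φ for e: defs {B0,B1,B3}
  DF⁺ = {B2,B4}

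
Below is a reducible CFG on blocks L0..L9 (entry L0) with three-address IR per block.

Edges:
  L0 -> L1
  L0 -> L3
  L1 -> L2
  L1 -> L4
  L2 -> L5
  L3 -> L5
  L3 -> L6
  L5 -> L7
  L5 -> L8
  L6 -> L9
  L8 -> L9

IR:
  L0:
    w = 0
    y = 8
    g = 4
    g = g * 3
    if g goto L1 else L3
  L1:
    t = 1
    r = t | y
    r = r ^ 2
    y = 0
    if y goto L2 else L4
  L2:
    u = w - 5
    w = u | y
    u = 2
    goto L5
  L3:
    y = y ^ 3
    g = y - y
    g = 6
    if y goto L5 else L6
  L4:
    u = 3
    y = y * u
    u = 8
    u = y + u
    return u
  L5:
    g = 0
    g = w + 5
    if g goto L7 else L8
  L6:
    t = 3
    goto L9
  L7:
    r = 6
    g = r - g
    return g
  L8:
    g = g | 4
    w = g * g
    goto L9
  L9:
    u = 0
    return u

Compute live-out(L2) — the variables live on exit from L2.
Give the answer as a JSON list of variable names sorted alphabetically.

Answer: ["w"]

Derivation:
Per-block:
  L0: def={g,w,y} ue=∅
  L1: def={r,t,y} ue={y}
  L2: def={u,w} ue={w,y}
  L3: def={g,y} ue={y}
  L4: def={u,y} ue={y}
  L5: def={g} ue={w}
  L6: def={t} ue=∅
  L7: def={g,r} ue={g}
  L8: def={g,w} ue={g}
  L9: def={u} ue=∅

Liveness:
  L0: in=∅ out={w,y}
  L1: in={w,y} out={w,y}
  L2: in={w,y} out={w}
  L3: in={w,y} out={w}
  L4: in={y} out=∅
  L5: in={w} out={g}
  L6: in=∅ out=∅
  L7: in={g} out=∅
  L8: in={g} out=∅
  L9: in=∅ out=∅

live-out(L2) = ["w"]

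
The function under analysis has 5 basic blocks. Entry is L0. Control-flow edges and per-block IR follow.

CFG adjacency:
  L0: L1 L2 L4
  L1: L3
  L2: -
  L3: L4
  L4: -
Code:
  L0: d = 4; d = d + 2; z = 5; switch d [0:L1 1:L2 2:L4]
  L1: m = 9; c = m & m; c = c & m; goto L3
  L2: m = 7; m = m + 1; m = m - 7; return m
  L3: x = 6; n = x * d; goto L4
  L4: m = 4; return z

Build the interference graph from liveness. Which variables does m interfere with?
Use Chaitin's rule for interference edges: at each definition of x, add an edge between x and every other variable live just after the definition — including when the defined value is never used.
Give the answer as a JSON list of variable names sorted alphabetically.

Answer: ["c", "d", "z"]

Analysis:
Per-block:
  L0: {d,z} / ∅
  L1: {c,m} / ∅
  L2: {m} / ∅
  L3: {n,x} / {d}
  L4: {m} / {z}

Live sets:
  L0: in=∅ out={d,z}
  L1: in={d,z} out={d,z}
  L2: in=∅ out=∅
  L3: in={d,z} out={z}
  L4: in={z} out=∅

Interfere edges:
  c — {d,m,z}
  d — {c,m,x,z}
  m — {c,d,z}
  n — {z}
  x — {d,z}
  z — {c,d,m,n,x}

N(m) = ["c", "d", "z"]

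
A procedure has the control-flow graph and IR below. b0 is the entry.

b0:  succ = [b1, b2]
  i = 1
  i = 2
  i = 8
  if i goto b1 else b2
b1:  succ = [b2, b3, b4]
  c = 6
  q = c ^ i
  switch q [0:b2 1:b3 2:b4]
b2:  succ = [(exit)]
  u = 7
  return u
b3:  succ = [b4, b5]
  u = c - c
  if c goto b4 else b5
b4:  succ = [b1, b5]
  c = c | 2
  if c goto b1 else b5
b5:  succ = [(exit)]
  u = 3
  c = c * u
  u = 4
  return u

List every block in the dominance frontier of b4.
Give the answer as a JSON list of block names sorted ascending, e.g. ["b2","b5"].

Answer: ["b1", "b5"]

Working:
idom tree: b1←b0 b2←b0 b3←b1 b4←b1 b5←b1
Dom at joins:
  b1: preds {b0,b4}: {b0} ∩ {b0,b1,b4} = {b0}; idom=b0
  b2: preds {b0,b1}: {b0} ∩ {b0,b1} = {b0}; idom=b0
  b4: preds {b1,b3}: {b0,b1} ∩ {b0,b1,b3} = {b0,b1}; idom=b1
  b5: preds {b3,b4}: {b0,b1,b3} ∩ {b0,b1,b4} = {b0,b1}; idom=b1

DF derivation:
  b1←b0: walk · to b0
  b1←b4: walk b4→b1 to b0
  b2←b0: walk · to b0
  b2←b1: walk b1 to b0
  b4←b1: walk · to b1
  b4←b3: walk b3 to b1
  b5←b3: walk b3 to b1
  b5←b4: walk b4 to b1
  b0: DF=∅
  b1: DF={b1,b2}
  b2: DF=∅
  b3: DF={b4,b5}
  b4: DF={b1,b5}
  b5: DF=∅

DF(b4) = ["b1", "b5"]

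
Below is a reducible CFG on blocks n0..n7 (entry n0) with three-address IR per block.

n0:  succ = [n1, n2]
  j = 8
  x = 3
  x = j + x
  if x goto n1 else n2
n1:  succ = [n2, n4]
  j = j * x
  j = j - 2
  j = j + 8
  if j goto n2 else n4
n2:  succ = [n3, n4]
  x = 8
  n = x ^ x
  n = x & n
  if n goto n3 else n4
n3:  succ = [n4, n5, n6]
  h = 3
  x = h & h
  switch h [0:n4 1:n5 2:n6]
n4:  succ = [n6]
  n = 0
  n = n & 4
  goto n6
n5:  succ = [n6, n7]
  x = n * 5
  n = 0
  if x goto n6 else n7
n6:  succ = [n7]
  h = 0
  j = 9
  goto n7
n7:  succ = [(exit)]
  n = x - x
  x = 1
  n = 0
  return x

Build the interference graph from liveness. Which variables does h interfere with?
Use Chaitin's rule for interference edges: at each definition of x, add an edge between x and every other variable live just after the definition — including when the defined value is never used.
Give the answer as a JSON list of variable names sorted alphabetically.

Block summaries:
  n0: def={j,x} ue=∅
  n1: def={j} ue={j,x}
  n2: def={n,x} ue=∅
  n3: def={h,x} ue=∅
  n4: def={n} ue=∅
  n5: def={n,x} ue={n}
  n6: def={h,j} ue=∅
  n7: def={n,x} ue={x}

Backward fixpoint:
  n0 li=∅ lo={j,x}
  n1 li={j,x} lo={x}
  n2 li=∅ lo={n,x}
  n3 li={n} lo={n,x}
  n4 li={x} lo={x}
  n5 li={n} lo={x}
  n6 li={x} lo={x}
  n7 li={x} lo=∅

Interference:
  h: {n,x}
  j: {x}
  n: {h,x}
  x: {h,j,n}

N(h) = ["n", "x"]

Answer: ["n", "x"]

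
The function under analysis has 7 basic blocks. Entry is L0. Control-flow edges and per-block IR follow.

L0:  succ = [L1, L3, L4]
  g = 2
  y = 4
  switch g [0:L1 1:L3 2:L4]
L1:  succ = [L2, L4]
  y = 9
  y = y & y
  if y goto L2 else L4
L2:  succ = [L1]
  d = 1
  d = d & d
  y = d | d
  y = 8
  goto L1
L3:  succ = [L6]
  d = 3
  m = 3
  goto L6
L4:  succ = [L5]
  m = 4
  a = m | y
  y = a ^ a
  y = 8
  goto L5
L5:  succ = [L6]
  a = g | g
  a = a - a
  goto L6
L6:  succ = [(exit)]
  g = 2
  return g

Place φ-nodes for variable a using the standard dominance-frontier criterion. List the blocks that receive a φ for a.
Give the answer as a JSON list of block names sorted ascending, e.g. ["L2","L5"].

idom tree: L1←L0 L2←L1 L3←L0 L4←L0 L5←L4 L6←L0
Dom∩ at merges:
  L1: preds {L0,L2}: {L0} ∩ {L0,L1,L2} = {L0}; idom=L0
  L4: preds {L0,L1}: {L0} ∩ {L0,L1} = {L0}; idom=L0
  L6: preds {L3,L5}: {L0,L3} ∩ {L0,L4,L5} = {L0}; idom=L0

Frontier:
  join L1 pred L0: · stop@L0
  join L1 pred L2: L2→L1 stop@L0
  join L4 pred L0: · stop@L0
  join L4 pred L1: L1 stop@L0
  join L6 pred L3: L3 stop@L0
  join L6 pred L5: L5→L4 stop@L0
  L0: DF=∅
  L1: DF={L1,L4}
  L2: DF={L1}
  L3: DF={L6}
  L4: DF={L6}
  L5: DF={L6}
  L6: DF=∅

φ for a: defs {L4,L5}
  DF⁺ = {L6}

Answer: ["L6"]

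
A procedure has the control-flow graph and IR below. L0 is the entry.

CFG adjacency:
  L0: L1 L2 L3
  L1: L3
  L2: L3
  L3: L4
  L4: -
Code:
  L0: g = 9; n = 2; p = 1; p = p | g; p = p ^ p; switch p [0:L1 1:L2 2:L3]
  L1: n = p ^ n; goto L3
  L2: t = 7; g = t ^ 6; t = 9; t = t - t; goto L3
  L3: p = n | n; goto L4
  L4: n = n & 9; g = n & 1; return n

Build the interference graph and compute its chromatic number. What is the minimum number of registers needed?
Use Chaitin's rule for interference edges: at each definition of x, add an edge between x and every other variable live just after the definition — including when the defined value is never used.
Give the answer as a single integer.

Per-block:
  L0 def {g,n,p} use ∅
  L1 def {n} use {n,p}
  L2 def {g,t} use ∅
  L3 def {p} use {n}
  L4 def {g,n} use {n}

Backward fixpoint:
  L0 li=∅ lo={n,p}
  L1 li={n,p} lo={n}
  L2 li={n} lo={n}
  L3 li={n} lo={n}
  L4 li={n} lo=∅

Conflict graph:
  g↔{n,p}
  n↔{g,p,t}
  p↔{g,n}
  t↔{n}

Chromatic number:
  lower bound: {g,n,p} mutually conflict ⇒ χ ≥ 3
  assign g→r1 n→r0 p→r2 t→r1 — no edge inside a register ⇒ χ ≤ 3
  χ = 3

Answer: 3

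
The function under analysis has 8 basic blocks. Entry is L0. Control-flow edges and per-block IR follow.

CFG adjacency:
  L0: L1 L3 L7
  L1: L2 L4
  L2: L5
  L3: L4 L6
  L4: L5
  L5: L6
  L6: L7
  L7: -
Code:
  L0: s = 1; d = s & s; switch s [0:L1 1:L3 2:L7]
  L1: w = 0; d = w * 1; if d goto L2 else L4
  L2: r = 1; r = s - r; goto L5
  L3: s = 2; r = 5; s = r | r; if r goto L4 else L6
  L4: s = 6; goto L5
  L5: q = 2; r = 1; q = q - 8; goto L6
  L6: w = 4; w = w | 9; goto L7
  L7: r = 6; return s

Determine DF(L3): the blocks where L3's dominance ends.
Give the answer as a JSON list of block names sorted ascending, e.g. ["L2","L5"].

Answer: ["L4", "L6"]

Analysis:
idom tree: L1←L0 L2←L1 L3←L0 L4←L0 L5←L0 L6←L0 L7←L0
Join-block Dom:
  L4: preds {L1,L3}: {L0,L1} ∩ {L0,L3} = {L0}; idom=L0
  L5: preds {L2,L4}: {L0,L1,L2} ∩ {L0,L4} = {L0}; idom=L0
  L6: preds {L3,L5}: {L0,L3} ∩ {L0,L5} = {L0}; idom=L0
  L7: preds {L0,L6}: {L0} ∩ {L0,L6} = {L0}; idom=L0

Frontier:
  L4←L1: walk L1 to L0
  L4←L3: walk L3 to L0
  L5←L2: walk L2→L1 to L0
  L5←L4: walk L4 to L0
  L6←L3: walk L3 to L0
  L6←L5: walk L5 to L0
  L7←L0: walk · to L0
  L7←L6: walk L6 to L0
  L0 → ∅
  L1 → {L4,L5}
  L2 → {L5}
  L3 → {L4,L6}
  L4 → {L5}
  L5 → {L6}
  L6 → {L7}
  L7 → ∅

DF(L3) = ["L4", "L6"]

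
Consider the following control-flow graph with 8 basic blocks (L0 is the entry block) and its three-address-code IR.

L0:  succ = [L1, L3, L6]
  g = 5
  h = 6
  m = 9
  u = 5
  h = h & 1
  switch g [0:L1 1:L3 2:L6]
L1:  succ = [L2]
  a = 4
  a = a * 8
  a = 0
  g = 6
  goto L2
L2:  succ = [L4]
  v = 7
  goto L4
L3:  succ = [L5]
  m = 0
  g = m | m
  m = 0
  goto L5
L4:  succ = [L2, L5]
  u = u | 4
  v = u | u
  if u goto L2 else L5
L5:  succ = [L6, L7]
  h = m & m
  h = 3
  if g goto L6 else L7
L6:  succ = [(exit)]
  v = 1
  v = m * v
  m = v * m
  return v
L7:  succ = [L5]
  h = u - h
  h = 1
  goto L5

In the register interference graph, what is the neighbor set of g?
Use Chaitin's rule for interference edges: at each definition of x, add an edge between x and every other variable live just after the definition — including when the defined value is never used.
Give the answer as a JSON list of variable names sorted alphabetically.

Answer: ["h", "m", "u", "v"]

Analysis:
def/use:
  L0: def={g,h,m,u} ue=∅
  L1: def={a,g} ue=∅
  L2: def={v} ue=∅
  L3: def={g,m} ue=∅
  L4: def={u,v} ue={u}
  L5: def={h} ue={g,m}
  L6: def={m,v} ue={m}
  L7: def={h} ue={h,u}

Live sets:
  L0: in=∅ out={m,u}
  L1: in={m,u} out={g,m,u}
  L2: in={g,m,u} out={g,m,u}
  L3: in={u} out={g,m,u}
  L4: in={g,m,u} out={g,m,u}
  L5: in={g,m,u} out={g,h,m,u}
  L6: in={m} out=∅
  L7: in={g,h,m,u} out={g,m,u}

Interfere edges:
  a — {m,u}
  g — {h,m,u,v}
  h — {g,m,u}
  m — {a,g,h,u,v}
  u — {a,g,h,m,v}
  v — {g,m,u}

N(g) = ["h", "m", "u", "v"]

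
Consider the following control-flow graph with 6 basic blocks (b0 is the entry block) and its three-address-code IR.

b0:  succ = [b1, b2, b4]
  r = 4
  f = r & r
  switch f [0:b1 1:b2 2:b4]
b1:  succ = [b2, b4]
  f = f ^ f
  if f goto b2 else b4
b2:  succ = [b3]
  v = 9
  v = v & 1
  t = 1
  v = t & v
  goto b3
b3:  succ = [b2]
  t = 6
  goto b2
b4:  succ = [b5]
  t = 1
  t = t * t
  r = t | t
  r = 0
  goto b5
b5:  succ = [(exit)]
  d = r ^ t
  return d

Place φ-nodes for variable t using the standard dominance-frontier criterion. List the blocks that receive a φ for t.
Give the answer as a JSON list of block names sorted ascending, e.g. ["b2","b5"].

Answer: ["b2"]

Derivation:
idom tree: b1←b0 b2←b0 b3←b2 b4←b0 b5←b4
Dom at joins:
  b2: preds {b0,b1,b3}: {b0} ∩ {b0,b1} ∩ {b0,b2,b3} = {b0}; idom=b0
  b4: preds {b0,b1}: {b0} ∩ {b0,b1} = {b0}; idom=b0

Frontier:
  join b2 pred b0: · stop@b0
  join b2 pred b1: b1 stop@b0
  join b2 pred b3: b3→b2 stop@b0
  join b4 pred b0: · stop@b0
  join b4 pred b1: b1 stop@b0
  DF(b0)=∅
  DF(b1)={b2,b4}
  DF(b2)={b2}
  DF(b3)={b2}
  DF(b4)=∅
  DF(b5)=∅

φ for t: defs {b2,b3,b4}
  DF⁺ = {b2}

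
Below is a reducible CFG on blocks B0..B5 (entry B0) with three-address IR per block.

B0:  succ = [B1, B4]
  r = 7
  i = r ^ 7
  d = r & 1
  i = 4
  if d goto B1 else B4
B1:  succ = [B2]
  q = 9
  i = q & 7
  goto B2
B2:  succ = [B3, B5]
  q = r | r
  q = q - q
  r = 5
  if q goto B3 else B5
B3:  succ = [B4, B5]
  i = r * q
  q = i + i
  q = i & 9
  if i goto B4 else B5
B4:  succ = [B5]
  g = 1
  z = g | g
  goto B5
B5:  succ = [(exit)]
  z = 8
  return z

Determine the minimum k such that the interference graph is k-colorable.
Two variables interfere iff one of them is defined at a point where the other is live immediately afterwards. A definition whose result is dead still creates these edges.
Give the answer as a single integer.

Answer: 3

Analysis:
Per-block:
  B0 def {d,i,r} use ∅
  B1 def {i,q} use ∅
  B2 def {q,r} use {r}
  B3 def {i,q} use {q,r}
  B4 def {g,z} use ∅
  B5 def {z} use ∅

Backward fixpoint:
  live B0: ∅→{r}
  live B1: {r}→{r}
  live B2: {r}→{q,r}
  live B3: {q,r}→∅
  live B4: ∅→∅
  live B5: ∅→∅

Interfere edges:
  d — {i,r}
  g — ∅
  i — {d,q,r}
  q — {i,r}
  r — {d,i,q}
  z — ∅

Registers:
  {d,i,r} pairwise interfere (3-clique) ⇒ χ ≥ 3
  3-colouring: r0={g,i,z}  r1={r}  r2={d,q}
  χ = 3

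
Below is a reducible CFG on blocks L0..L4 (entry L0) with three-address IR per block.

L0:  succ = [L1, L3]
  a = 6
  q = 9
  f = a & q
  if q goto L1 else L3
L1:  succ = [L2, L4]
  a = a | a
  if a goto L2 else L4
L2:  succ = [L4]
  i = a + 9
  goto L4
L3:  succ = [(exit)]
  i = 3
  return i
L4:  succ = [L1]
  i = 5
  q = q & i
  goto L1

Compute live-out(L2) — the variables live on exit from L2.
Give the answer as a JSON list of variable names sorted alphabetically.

Per-block:
  L0 def {a,f,q} use ∅
  L1 def {a} use {a}
  L2 def {i} use {a}
  L3 def {i} use ∅
  L4 def {i,q} use {q}

Backward fixpoint:
  L0 li=∅ lo={a,q}
  L1 li={a,q} lo={a,q}
  L2 li={a,q} lo={a,q}
  L3 li=∅ lo=∅
  L4 li={a,q} lo={a,q}

live-out(L2) = ["a", "q"]

Answer: ["a", "q"]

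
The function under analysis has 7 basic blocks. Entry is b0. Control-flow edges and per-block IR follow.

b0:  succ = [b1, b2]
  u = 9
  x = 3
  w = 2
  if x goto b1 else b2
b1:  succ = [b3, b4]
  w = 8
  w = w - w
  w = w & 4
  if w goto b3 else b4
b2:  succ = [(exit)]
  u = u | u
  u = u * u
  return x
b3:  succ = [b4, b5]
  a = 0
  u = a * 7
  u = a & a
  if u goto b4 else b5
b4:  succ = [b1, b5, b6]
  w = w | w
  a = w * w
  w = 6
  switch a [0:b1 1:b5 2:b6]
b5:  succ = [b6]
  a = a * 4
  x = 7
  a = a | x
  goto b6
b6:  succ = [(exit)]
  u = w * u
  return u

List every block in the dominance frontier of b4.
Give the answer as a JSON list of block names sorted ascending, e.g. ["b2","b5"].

Answer: ["b1", "b5", "b6"]

Derivation:
idom tree: b1←b0 b2←b0 b3←b1 b4←b1 b5←b1 b6←b1
Dom∩ at merges:
  b1: preds {b0,b4}: {b0} ∩ {b0,b1,b4} = {b0}; idom=b0
  b4: preds {b1,b3}: {b0,b1} ∩ {b0,b1,b3} = {b0,b1}; idom=b1
  b5: preds {b3,b4}: {b0,b1,b3} ∩ {b0,b1,b4} = {b0,b1}; idom=b1
  b6: preds {b4,b5}: {b0,b1,b4} ∩ {b0,b1,b5} = {b0,b1}; idom=b1

DF walk-up:
  b1←b0: walk · to b0
  b1←b4: walk b4→b1 to b0
  b4←b1: walk · to b1
  b4←b3: walk b3 to b1
  b5←b3: walk b3 to b1
  b5←b4: walk b4 to b1
  b6←b4: walk b4 to b1
  b6←b5: walk b5 to b1
  DF(b0)=∅
  DF(b1)={b1}
  DF(b2)=∅
  DF(b3)={b4,b5}
  DF(b4)={b1,b5,b6}
  DF(b5)={b6}
  DF(b6)=∅

DF(b4) = ["b1", "b5", "b6"]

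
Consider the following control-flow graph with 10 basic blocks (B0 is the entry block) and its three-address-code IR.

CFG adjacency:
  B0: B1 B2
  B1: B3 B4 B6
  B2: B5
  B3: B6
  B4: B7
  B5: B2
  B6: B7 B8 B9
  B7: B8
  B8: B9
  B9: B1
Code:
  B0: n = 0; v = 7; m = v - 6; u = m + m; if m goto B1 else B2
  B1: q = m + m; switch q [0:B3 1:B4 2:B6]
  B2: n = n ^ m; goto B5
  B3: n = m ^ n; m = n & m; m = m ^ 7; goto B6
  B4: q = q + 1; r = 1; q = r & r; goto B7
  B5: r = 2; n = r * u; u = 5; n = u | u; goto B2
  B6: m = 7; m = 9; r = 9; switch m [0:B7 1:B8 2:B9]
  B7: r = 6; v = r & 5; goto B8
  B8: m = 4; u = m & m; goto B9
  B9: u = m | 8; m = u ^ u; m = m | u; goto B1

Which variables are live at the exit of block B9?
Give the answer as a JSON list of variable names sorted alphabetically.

def/use:
  B0 def {m,n,u,v} use ∅
  B1 def {q} use {m}
  B2 def {n} use {m,n}
  B3 def {m,n} use {m,n}
  B4 def {q,r} use {q}
  B5 def {n,r,u} use {u}
  B6 def {m,r} use ∅
  B7 def {r,v} use ∅
  B8 def {m,u} use ∅
  B9 def {m,u} use {m}

Live sets:
  B0 li=∅ lo={m,n,u}
  B1 li={m,n} lo={m,n,q}
  B2 li={m,n,u} lo={m,u}
  B3 li={m,n} lo={n}
  B4 li={n,q} lo={n}
  B5 li={m,u} lo={m,n,u}
  B6 li={n} lo={m,n}
  B7 li={n} lo={n}
  B8 li={n} lo={m,n}
  B9 li={m,n} lo={m,n}

live-out(B9) = ["m", "n"]

Answer: ["m", "n"]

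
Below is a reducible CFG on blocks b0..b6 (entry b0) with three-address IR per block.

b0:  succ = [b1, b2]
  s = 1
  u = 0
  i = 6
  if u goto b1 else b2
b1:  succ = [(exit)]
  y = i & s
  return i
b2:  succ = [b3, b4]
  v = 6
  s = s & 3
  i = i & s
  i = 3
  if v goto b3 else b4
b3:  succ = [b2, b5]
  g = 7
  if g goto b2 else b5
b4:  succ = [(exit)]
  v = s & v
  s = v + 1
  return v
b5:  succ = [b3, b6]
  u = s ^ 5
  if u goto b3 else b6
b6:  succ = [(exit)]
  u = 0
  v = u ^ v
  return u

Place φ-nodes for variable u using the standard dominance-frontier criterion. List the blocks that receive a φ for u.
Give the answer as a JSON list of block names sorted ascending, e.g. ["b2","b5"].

idom tree: b1←b0 b2←b0 b3←b2 b4←b2 b5←b3 b6←b5
Dom at joins:
  b2: preds {b0,b3}: {b0} ∩ {b0,b2,b3} = {b0}; idom=b0
  b3: preds {b2,b5}: {b0,b2} ∩ {b0,b2,b3,b5} = {b0,b2}; idom=b2

DF derivation:
  join b2 pred b0: · stop@b0
  join b2 pred b3: b3→b2 stop@b0
  join b3 pred b2: · stop@b2
  join b3 pred b5: b5→b3 stop@b2
  DF(b0)=∅
  DF(b1)=∅
  DF(b2)={b2}
  DF(b3)={b2,b3}
  DF(b4)=∅
  DF(b5)={b3}
  DF(b6)=∅

φ for u: defs {b0,b5,b6}
  DF⁺ = {b2,b3}

Answer: ["b2", "b3"]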